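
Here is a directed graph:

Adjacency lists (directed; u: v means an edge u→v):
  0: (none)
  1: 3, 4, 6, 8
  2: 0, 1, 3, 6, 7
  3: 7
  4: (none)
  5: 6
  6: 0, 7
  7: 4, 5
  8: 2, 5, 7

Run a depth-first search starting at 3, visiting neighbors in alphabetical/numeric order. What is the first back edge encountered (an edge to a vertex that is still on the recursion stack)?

6→7

DFS from 3 (visiting neighbors in alphabetical/numeric order); mark gray on enter, black on exit:
3 gray
  7 gray
    4 gray
    4 black
    5 gray
      6 gray
        0 gray
        0 black
        6→7: 7 is gray → back edge
First back edge: 6 → 7.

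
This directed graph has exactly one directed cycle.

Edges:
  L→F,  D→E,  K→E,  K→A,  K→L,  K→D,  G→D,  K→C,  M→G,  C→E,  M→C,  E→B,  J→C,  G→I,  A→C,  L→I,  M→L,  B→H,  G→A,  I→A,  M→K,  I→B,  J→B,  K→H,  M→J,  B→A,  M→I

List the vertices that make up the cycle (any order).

DFS with gray/black marking from E:
E gray
  B gray
    H gray
    H black
    A gray
      C gray
        C→E: E is gray → back edge
Back edge closes the cycle E → B → A → C → E; its vertices are {A, B, C, E}.

A, B, C, E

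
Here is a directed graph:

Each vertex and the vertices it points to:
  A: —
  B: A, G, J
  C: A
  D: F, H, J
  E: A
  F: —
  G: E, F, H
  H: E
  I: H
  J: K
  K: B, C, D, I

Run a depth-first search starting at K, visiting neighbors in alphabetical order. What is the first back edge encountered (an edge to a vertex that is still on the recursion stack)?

DFS from K (visiting neighbors in alphabetical order); mark gray on enter, black on exit:
K gray
  B gray
    A gray
    A black
    G gray
      E gray
        E→A: A black — skip
      E black
      F gray
      F black
      H gray
        H→E: E black — skip
      H black
    G black
    J gray
      J→K: K is gray → back edge
First back edge: J → K.

J→K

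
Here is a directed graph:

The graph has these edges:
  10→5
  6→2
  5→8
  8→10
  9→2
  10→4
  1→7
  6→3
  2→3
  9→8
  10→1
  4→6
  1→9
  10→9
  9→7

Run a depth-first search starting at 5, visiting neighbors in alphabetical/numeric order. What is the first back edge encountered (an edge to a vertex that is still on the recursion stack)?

9->8

DFS from 5 (visiting neighbors in alphabetical/numeric order); mark gray on enter, black on exit:
5 gray
  8 gray
    10 gray
      1 gray
        7 gray
        7 black
        9 gray
          2 gray
            3 gray
            3 black
          2 black
          9→7: 7 black — skip
          9→8: 8 is gray → back edge
First back edge: 9 → 8.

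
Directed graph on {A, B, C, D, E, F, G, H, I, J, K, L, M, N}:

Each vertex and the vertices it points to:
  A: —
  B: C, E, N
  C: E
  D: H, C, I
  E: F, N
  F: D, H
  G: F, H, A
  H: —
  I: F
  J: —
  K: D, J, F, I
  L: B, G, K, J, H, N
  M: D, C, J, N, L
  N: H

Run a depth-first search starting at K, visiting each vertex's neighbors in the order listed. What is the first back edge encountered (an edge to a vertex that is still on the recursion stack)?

F->D

DFS from K (visiting each vertex's neighbors in the order listed); mark gray on enter, black on exit:
K gray
  D gray
    H gray
    H black
    C gray
      E gray
        F gray
          F→D: D is gray → back edge
First back edge: F → D.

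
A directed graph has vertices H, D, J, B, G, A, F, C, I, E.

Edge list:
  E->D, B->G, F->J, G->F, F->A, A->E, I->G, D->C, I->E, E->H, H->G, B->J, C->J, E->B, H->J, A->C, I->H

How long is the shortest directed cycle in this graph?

5

For each vertex v, BFS finds the shortest path from v back to v.
The shortest such closed walk is E → H → G → F → A → E, length 5.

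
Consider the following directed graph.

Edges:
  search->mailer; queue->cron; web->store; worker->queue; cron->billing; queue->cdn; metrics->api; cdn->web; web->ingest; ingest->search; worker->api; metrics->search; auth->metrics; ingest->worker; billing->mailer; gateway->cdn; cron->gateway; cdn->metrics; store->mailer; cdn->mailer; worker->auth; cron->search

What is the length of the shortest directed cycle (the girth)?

For each vertex v, BFS finds the shortest path from v back to v.
The shortest such closed walk is worker → queue → cdn → web → ingest → worker, length 5.

5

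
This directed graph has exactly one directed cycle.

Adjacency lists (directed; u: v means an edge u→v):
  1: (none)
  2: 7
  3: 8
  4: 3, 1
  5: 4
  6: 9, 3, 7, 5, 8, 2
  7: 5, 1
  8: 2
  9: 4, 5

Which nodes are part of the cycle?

2, 3, 4, 5, 7, 8

DFS with gray/black marking from 2:
2 gray
  7 gray
    5 gray
      4 gray
        3 gray
          8 gray
            8→2: 2 is gray → back edge
Back edge closes the cycle 2 → 7 → 5 → 4 → 3 → 8 → 2; its vertices are {2, 3, 4, 5, 7, 8}.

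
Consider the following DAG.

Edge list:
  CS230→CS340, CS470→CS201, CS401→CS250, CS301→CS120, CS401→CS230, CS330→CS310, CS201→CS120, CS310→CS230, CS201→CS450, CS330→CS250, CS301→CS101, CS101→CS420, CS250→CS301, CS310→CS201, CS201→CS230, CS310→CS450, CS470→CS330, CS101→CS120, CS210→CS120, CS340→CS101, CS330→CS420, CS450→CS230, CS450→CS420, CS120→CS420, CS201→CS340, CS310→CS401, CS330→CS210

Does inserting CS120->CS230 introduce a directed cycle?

Adding CS120→CS230 creates a cycle iff CS230 can already reach CS120.
Path from CS230: CS230 → CS340 → CS101 → CS120.
So CS230 → … → CS120 → CS230 is a cycle.

Yes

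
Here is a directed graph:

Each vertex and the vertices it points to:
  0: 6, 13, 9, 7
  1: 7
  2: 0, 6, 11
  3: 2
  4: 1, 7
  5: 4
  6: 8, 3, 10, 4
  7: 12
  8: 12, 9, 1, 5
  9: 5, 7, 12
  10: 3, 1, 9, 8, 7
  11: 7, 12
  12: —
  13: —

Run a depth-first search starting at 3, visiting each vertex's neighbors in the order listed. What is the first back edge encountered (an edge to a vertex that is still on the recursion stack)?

DFS from 3 (visiting each vertex's neighbors in the order listed); mark gray on enter, black on exit:
3 gray
  2 gray
    0 gray
      6 gray
        8 gray
          12 gray
          12 black
          9 gray
            5 gray
              4 gray
                1 gray
                  7 gray
                    7→12: 12 black — skip
                  7 black
                1 black
                4→7: 7 black — skip
              4 black
            5 black
            9→7: 7 black — skip
            9→12: 12 black — skip
          9 black
          8→1: 1 black — skip
          8→5: 5 black — skip
        8 black
        6→3: 3 is gray → back edge
First back edge: 6 → 3.

6→3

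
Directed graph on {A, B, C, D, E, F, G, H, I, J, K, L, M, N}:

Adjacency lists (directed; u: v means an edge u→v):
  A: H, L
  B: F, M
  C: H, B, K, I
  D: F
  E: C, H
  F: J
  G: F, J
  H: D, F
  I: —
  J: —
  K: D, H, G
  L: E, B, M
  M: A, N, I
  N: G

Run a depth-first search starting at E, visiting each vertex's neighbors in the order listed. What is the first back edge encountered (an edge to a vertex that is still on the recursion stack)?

L->E

DFS from E (visiting each vertex's neighbors in the order listed); mark gray on enter, black on exit:
E gray
  C gray
    H gray
      D gray
        F gray
          J gray
          J black
        F black
      D black
      H→F: F black — skip
    H black
    B gray
      B→F: F black — skip
      M gray
        A gray
          A→H: H black — skip
          L gray
            L→E: E is gray → back edge
First back edge: L → E.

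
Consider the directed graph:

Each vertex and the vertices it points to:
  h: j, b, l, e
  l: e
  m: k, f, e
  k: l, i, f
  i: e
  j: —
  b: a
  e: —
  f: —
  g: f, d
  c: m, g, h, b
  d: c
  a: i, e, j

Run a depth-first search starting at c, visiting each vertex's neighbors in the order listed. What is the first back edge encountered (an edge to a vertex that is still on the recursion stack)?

DFS from c (visiting each vertex's neighbors in the order listed); mark gray on enter, black on exit:
c gray
  m gray
    k gray
      l gray
        e gray
        e black
      l black
      i gray
        i→e: e black — skip
      i black
      f gray
      f black
    k black
    m→f: f black — skip
    m→e: e black — skip
  m black
  g gray
    g→f: f black — skip
    d gray
      d→c: c is gray → back edge
First back edge: d → c.

d→c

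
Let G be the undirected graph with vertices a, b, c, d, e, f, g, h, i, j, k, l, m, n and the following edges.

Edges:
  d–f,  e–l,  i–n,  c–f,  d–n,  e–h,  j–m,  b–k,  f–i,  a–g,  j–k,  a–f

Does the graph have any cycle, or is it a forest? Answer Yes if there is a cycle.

DFS, tracking each vertex's parent; an edge to a visited non-parent vertex closes a cycle.
Start from g:
visit g (parent –)
  visit a (parent g)
    a–g: parent, skip
    visit f (parent a)
      f–a: parent, skip
      visit i (parent f)
        visit n (parent i)
          visit d (parent n)
            d–n: parent, skip
            d–f: f visited and ≠ parent → cycle
Cycle: f – i – n – d – f.

Yes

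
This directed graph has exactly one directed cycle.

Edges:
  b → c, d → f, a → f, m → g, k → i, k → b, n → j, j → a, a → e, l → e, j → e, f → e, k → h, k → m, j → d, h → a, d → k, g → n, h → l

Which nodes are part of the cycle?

DFS with gray/black marking from d:
d gray
  f gray
    e gray
    e black
  f black
  k gray
    h gray
      l gray
        l→e: e black — skip
      l black
      a gray
        a→e: e black — skip
        a→f: f black — skip
      a black
    h black
    b gray
      c gray
      c black
    b black
    m gray
      g gray
        n gray
          j gray
            j→e: e black — skip
            j→d: d is gray → back edge
Back edge closes the cycle d → k → m → g → n → j → d; its vertices are {d, g, j, k, m, n}.

d, g, j, k, m, n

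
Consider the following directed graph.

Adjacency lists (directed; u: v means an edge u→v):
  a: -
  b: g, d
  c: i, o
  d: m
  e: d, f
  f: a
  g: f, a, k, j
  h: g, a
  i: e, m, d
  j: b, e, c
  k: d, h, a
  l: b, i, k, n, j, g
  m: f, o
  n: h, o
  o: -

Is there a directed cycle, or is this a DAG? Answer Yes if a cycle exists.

Yes

DFS with white/gray/black marking, starting from b:
b gray
  g gray
    f gray
      a gray
      a black
    f black
    g→a: a black — skip
    k gray
      d gray
        m gray
          m→f: f black — skip
          o gray
          o black
        m black
      d black
      h gray
        h→g: g is gray → back edge
Back edge found, so a cycle exists: g → k → h → g.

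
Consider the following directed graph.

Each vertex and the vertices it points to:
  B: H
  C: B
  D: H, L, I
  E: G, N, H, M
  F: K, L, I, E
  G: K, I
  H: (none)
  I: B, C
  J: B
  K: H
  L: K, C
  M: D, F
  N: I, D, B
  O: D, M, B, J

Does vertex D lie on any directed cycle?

No

D lies on a cycle iff there is a path from D back to itself.
Exploring from D, it never reaches itself; equivalently, its strongly connected component is a singleton.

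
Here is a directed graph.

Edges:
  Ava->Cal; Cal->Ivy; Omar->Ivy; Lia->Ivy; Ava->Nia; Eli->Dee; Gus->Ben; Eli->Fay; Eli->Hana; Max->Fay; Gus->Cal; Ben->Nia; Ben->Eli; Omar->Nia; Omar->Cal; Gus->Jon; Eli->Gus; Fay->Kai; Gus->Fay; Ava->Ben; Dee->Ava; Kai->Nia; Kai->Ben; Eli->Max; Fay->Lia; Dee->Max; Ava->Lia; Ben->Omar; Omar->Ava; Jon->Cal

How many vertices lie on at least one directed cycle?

A vertex is on a directed cycle iff it belongs to a strongly connected component of size ≥ 2 (or has a self-loop).
The vertices on cycles are {Ava, Ben, Dee, Eli, Fay, Gus, Kai, Max, Omar} — 9 in total.

9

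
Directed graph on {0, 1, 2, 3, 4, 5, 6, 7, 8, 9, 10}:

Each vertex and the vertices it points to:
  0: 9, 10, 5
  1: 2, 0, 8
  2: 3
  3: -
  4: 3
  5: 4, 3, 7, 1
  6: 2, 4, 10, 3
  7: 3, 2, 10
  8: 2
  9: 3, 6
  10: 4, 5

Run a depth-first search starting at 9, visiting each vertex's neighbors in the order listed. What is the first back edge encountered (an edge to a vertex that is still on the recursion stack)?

7→10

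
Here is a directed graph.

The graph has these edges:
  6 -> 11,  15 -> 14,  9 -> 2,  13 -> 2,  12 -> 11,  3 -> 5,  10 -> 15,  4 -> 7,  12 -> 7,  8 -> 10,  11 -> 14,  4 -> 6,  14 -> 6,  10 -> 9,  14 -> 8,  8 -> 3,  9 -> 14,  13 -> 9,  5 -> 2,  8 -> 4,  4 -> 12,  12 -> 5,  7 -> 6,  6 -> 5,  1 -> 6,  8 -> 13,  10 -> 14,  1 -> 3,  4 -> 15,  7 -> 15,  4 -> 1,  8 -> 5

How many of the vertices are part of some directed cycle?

A vertex is on a directed cycle iff it belongs to a strongly connected component of size ≥ 2 (or has a self-loop).
The vertices on cycles are {1, 4, 6, 7, 8, 9, 10, 11, 12, 13, 14, 15} — 12 in total.

12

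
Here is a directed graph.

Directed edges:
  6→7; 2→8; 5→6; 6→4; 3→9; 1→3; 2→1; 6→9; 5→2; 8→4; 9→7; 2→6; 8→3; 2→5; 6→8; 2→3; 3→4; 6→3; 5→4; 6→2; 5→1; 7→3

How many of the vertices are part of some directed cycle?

6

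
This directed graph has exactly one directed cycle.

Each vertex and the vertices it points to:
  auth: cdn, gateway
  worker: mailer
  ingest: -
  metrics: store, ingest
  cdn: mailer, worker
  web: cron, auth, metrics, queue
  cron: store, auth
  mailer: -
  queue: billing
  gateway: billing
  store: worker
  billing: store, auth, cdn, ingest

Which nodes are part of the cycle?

auth, billing, gateway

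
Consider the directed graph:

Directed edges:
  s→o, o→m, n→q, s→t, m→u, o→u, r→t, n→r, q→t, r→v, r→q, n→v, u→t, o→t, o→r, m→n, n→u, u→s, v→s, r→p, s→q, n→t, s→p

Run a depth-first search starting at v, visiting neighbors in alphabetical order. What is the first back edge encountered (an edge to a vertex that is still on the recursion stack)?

r→v

DFS from v (visiting neighbors in alphabetical order); mark gray on enter, black on exit:
v gray
  s gray
    o gray
      m gray
        n gray
          q gray
            t gray
            t black
          q black
          r gray
            p gray
            p black
            r→q: q black — skip
            r→t: t black — skip
            r→v: v is gray → back edge
First back edge: r → v.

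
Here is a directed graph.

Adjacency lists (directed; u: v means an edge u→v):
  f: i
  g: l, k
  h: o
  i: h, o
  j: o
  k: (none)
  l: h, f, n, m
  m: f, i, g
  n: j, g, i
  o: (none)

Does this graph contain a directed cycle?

Yes

DFS with white/gray/black marking, starting from i:
i gray
  h gray
    o gray
    o black
  h black
  i→o: o black — skip
i black
f gray
  f→i: i black — skip
f black
g gray
  l gray
    l→h: h black — skip
    l→f: f black — skip
    n gray
      j gray
        j→o: o black — skip
      j black
      n→g: g is gray → back edge
Back edge found, so a cycle exists: g → l → n → g.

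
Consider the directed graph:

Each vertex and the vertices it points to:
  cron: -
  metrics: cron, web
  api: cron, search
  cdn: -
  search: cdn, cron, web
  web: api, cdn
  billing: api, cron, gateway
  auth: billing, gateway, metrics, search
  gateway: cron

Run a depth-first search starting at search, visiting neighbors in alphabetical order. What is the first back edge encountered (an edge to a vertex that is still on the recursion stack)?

api→search

DFS from search (visiting neighbors in alphabetical order); mark gray on enter, black on exit:
search gray
  cdn gray
  cdn black
  cron gray
  cron black
  web gray
    api gray
      api→cron: cron black — skip
      api→search: search is gray → back edge
First back edge: api → search.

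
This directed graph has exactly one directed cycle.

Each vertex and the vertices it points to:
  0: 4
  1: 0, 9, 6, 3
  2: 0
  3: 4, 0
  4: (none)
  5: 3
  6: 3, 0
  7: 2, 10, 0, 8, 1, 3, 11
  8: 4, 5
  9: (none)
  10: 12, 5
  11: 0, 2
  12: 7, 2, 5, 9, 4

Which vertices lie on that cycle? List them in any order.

7, 10, 12

DFS with gray/black marking from 7:
7 gray
  2 gray
    0 gray
      4 gray
      4 black
    0 black
  2 black
  10 gray
    12 gray
      12→7: 7 is gray → back edge
Back edge closes the cycle 7 → 10 → 12 → 7; its vertices are {7, 10, 12}.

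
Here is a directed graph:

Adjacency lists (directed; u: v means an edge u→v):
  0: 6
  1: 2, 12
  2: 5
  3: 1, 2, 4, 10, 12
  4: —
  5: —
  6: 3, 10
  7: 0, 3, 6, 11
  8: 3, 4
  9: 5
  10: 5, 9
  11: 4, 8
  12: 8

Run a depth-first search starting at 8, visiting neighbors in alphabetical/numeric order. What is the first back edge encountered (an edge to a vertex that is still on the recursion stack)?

DFS from 8 (visiting neighbors in alphabetical/numeric order); mark gray on enter, black on exit:
8 gray
  3 gray
    1 gray
      2 gray
        5 gray
        5 black
      2 black
      12 gray
        12→8: 8 is gray → back edge
First back edge: 12 → 8.

12->8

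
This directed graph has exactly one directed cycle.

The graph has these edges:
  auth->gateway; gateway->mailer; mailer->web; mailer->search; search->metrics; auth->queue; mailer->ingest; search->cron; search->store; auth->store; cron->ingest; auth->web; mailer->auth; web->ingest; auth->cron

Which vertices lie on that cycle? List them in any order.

DFS with gray/black marking from auth:
auth gray
  gateway gray
    mailer gray
      mailer→auth: auth is gray → back edge
Back edge closes the cycle auth → gateway → mailer → auth; its vertices are {auth, mailer, gateway}.

auth, mailer, gateway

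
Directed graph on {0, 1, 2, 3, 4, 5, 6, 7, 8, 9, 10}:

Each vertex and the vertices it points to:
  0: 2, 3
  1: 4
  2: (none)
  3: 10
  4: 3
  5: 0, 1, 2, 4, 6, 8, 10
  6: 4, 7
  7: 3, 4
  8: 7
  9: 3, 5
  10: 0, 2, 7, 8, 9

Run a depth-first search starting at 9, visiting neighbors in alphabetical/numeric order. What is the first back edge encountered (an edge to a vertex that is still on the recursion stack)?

0→3

DFS from 9 (visiting neighbors in alphabetical/numeric order); mark gray on enter, black on exit:
9 gray
  3 gray
    10 gray
      0 gray
        2 gray
        2 black
        0→3: 3 is gray → back edge
First back edge: 0 → 3.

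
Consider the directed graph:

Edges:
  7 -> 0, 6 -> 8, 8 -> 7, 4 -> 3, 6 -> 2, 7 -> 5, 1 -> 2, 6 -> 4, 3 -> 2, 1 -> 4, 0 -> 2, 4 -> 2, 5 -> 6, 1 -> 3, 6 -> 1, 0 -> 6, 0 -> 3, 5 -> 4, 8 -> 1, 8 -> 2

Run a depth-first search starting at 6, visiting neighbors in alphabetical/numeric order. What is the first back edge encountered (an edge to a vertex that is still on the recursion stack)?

0->6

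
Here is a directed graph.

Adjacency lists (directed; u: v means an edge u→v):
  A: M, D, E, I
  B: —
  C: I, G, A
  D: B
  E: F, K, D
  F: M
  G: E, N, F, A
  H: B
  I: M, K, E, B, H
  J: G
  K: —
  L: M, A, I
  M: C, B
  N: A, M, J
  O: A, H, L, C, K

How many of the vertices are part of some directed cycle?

A vertex is on a directed cycle iff it belongs to a strongly connected component of size ≥ 2 (or has a self-loop).
The vertices on cycles are {A, C, E, F, G, I, J, M, N} — 9 in total.

9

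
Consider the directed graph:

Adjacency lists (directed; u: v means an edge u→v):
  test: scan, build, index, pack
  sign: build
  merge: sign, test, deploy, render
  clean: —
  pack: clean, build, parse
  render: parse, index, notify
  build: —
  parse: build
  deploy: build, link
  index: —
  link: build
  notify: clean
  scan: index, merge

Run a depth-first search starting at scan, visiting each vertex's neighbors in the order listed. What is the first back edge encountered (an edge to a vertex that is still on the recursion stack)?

DFS from scan (visiting each vertex's neighbors in the order listed); mark gray on enter, black on exit:
scan gray
  index gray
  index black
  merge gray
    sign gray
      build gray
      build black
    sign black
    test gray
      test→scan: scan is gray → back edge
First back edge: test → scan.

test->scan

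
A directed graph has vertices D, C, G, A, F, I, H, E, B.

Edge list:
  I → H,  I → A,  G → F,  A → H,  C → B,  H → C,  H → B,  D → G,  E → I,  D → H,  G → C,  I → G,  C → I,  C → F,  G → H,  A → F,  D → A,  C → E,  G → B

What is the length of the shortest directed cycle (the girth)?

For each vertex v, BFS finds the shortest path from v back to v.
The shortest such closed walk is G → C → I → G, length 3.

3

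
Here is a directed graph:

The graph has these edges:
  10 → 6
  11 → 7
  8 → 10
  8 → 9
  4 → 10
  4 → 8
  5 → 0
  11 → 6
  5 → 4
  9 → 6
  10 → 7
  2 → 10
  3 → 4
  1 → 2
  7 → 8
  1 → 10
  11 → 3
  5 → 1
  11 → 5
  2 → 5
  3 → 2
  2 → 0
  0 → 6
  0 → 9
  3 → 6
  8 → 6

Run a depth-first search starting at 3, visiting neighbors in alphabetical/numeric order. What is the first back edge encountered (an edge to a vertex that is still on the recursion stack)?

1→2

DFS from 3 (visiting neighbors in alphabetical/numeric order); mark gray on enter, black on exit:
3 gray
  2 gray
    0 gray
      6 gray
      6 black
      9 gray
        9→6: 6 black — skip
      9 black
    0 black
    5 gray
      5→0: 0 black — skip
      1 gray
        1→2: 2 is gray → back edge
First back edge: 1 → 2.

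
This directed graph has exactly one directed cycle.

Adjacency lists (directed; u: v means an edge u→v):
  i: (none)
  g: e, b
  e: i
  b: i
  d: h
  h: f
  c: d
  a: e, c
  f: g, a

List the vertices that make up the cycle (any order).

DFS with gray/black marking from f:
f gray
  g gray
    e gray
      i gray
      i black
    e black
    b gray
      b→i: i black — skip
    b black
  g black
  a gray
    a→e: e black — skip
    c gray
      d gray
        h gray
          h→f: f is gray → back edge
Back edge closes the cycle f → a → c → d → h → f; its vertices are {a, c, d, f, h}.

a, c, d, f, h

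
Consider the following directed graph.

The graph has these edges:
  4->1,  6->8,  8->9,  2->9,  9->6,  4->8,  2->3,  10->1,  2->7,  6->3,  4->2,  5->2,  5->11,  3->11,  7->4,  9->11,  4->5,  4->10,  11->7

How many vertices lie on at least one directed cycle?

A vertex is on a directed cycle iff it belongs to a strongly connected component of size ≥ 2 (or has a self-loop).
The vertices on cycles are {2, 3, 4, 5, 6, 7, 8, 9, 11} — 9 in total.

9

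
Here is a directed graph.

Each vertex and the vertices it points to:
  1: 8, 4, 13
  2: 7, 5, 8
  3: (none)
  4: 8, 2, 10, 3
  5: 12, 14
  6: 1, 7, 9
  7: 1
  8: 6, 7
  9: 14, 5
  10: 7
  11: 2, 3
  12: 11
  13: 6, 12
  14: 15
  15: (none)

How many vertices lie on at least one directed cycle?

A vertex is on a directed cycle iff it belongs to a strongly connected component of size ≥ 2 (or has a self-loop).
The vertices on cycles are {1, 2, 4, 5, 6, 7, 8, 9, 10, 11, 12, 13} — 12 in total.

12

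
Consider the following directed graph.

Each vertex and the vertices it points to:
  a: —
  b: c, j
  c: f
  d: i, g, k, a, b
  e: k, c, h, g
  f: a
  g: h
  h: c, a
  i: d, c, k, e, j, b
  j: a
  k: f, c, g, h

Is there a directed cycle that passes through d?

Yes

d is on a cycle iff d can reach itself via ≥1 edge.
d → i → d — yes.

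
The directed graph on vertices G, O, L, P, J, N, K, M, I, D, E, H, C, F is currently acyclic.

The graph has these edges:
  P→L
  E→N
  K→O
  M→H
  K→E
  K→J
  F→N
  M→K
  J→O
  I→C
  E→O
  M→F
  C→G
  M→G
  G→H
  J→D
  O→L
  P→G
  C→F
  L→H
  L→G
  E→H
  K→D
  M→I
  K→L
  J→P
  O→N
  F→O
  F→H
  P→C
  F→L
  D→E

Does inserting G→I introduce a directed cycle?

Yes

Adding G→I creates a cycle iff I can already reach G.
Path from I: I → C → G.
So I → … → G → I is a cycle.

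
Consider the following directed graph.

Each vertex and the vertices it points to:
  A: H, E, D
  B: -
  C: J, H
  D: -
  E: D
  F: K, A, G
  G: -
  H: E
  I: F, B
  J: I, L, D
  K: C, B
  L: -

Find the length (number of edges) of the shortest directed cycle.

For each vertex v, BFS finds the shortest path from v back to v.
The shortest such closed walk is I → F → K → C → J → I, length 5.

5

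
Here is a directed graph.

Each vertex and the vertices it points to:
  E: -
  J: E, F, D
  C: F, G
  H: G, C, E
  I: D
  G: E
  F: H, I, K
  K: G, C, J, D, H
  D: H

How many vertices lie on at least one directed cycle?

7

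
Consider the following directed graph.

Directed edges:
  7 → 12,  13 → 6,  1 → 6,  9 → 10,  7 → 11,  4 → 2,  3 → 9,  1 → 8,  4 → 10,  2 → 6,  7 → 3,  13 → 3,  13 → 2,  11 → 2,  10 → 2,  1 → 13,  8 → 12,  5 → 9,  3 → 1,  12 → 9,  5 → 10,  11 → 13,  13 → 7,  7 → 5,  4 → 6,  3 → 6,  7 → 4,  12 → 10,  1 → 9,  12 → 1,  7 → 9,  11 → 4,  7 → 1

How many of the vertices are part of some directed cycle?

7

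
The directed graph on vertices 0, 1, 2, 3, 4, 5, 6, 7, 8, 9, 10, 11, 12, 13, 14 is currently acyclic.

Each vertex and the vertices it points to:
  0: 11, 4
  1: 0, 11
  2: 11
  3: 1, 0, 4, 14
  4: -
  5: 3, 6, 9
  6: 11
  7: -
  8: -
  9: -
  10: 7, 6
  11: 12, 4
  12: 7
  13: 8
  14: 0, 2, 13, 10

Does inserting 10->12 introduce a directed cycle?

No

Adding 10→12 creates a cycle iff 12 can already reach 10.
Explore from 12: no path reaches 10. The graph stays acyclic.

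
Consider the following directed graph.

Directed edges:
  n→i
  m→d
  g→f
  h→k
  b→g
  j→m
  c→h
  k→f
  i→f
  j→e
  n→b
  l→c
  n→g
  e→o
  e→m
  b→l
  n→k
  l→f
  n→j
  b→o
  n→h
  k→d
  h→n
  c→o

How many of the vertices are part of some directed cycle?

A vertex is on a directed cycle iff it belongs to a strongly connected component of size ≥ 2 (or has a self-loop).
The vertices on cycles are {b, c, h, l, n} — 5 in total.

5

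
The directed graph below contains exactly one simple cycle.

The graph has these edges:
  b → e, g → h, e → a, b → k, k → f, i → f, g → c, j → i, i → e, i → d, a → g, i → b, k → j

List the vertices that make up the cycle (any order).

b, i, j, k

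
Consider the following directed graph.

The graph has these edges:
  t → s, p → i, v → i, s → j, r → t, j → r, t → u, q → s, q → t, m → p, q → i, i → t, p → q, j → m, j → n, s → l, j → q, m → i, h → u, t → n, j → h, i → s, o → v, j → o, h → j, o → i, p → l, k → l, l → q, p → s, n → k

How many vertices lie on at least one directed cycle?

14

A vertex is on a directed cycle iff it belongs to a strongly connected component of size ≥ 2 (or has a self-loop).
The vertices on cycles are {h, i, j, k, l, m, n, o, p, q, r, s, t, v} — 14 in total.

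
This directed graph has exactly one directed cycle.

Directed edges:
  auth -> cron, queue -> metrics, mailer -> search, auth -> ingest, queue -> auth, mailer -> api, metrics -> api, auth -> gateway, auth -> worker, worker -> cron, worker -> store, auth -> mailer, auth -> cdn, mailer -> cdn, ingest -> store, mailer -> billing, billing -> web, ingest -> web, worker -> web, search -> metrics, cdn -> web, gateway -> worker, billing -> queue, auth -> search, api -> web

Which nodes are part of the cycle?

auth, queue, mailer, billing

DFS with gray/black marking from auth:
auth gray
  gateway gray
    worker gray
      web gray
      web black
      store gray
      store black
      cron gray
      cron black
    worker black
  gateway black
  ingest gray
    ingest→store: store black — skip
    ingest→web: web black — skip
  ingest black
  search gray
    metrics gray
      api gray
        api→web: web black — skip
      api black
    metrics black
  search black
  mailer gray
    cdn gray
      cdn→web: web black — skip
    cdn black
    billing gray
      billing→web: web black — skip
      queue gray
        queue→auth: auth is gray → back edge
Back edge closes the cycle auth → mailer → billing → queue → auth; its vertices are {auth, queue, mailer, billing}.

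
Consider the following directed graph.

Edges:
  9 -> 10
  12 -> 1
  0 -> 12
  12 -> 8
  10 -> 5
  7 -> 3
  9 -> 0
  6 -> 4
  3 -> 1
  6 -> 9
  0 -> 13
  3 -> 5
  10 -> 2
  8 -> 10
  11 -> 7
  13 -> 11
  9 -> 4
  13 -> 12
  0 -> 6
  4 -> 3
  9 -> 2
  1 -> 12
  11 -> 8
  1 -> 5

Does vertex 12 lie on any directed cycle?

12 is on a cycle iff 12 can reach itself via ≥1 edge.
12 → 1 → 12 — yes.

Yes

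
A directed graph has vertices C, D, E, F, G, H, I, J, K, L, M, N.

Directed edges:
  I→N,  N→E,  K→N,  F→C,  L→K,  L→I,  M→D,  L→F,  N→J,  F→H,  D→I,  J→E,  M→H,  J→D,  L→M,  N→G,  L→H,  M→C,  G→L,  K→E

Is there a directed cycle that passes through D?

D is on a cycle iff D can reach itself via ≥1 edge.
D → I → N → J → D — yes.

Yes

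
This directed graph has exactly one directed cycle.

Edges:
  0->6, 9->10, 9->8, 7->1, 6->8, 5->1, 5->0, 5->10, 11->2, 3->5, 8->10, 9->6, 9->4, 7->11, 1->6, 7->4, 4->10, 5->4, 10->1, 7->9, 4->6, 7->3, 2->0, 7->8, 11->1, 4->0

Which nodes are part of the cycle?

1, 6, 8, 10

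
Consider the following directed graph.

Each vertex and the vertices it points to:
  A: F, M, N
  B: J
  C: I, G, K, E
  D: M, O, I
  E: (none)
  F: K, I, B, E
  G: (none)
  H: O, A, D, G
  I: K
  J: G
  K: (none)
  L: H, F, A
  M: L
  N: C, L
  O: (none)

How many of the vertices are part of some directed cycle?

A vertex is on a directed cycle iff it belongs to a strongly connected component of size ≥ 2 (or has a self-loop).
The vertices on cycles are {A, D, H, L, M, N} — 6 in total.

6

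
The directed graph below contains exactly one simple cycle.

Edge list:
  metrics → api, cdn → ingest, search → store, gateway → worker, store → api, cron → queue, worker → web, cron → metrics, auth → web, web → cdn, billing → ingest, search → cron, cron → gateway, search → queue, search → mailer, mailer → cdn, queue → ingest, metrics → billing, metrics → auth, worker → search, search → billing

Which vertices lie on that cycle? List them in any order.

cron, search, worker, gateway

DFS with gray/black marking from cron:
cron gray
  gateway gray
    worker gray
      search gray
        search→cron: cron is gray → back edge
Back edge closes the cycle cron → gateway → worker → search → cron; its vertices are {cron, search, worker, gateway}.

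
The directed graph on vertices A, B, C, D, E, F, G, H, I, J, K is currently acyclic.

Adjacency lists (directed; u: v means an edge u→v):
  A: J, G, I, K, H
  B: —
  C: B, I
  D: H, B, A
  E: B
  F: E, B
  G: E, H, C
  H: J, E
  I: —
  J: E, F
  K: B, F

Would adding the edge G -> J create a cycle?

No

Adding G→J creates a cycle iff J can already reach G.
Explore from J: no path reaches G. The graph stays acyclic.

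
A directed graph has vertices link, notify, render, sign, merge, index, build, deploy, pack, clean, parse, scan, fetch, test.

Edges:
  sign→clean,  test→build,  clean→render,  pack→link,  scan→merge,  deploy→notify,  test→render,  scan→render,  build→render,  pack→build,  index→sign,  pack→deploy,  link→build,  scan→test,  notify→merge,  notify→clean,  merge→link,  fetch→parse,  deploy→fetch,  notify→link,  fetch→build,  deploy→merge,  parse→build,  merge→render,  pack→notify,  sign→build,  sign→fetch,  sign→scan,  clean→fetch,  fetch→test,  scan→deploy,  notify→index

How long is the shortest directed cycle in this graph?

For each vertex v, BFS finds the shortest path from v back to v.
The shortest such closed walk is deploy → notify → index → sign → scan → deploy, length 5.

5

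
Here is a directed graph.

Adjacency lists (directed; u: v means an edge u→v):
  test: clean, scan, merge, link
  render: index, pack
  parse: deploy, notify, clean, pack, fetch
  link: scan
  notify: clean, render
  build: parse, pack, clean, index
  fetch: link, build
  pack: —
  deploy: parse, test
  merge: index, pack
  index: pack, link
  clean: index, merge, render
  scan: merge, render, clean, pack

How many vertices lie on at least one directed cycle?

10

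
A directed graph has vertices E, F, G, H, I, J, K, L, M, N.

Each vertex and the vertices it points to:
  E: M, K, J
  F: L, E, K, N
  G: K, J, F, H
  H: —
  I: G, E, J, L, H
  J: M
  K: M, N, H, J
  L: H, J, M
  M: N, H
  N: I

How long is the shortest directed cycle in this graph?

For each vertex v, BFS finds the shortest path from v back to v.
The shortest such closed walk is N → I → J → M → N, length 4.

4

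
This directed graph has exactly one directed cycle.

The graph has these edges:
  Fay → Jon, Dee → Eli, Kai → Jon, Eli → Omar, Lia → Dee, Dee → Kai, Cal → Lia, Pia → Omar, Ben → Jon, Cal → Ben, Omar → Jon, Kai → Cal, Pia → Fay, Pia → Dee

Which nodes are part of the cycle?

DFS with gray/black marking from Dee:
Dee gray
  Eli gray
    Omar gray
      Jon gray
      Jon black
    Omar black
  Eli black
  Kai gray
    Kai→Jon: Jon black — skip
    Cal gray
      Ben gray
        Ben→Jon: Jon black — skip
      Ben black
      Lia gray
        Lia→Dee: Dee is gray → back edge
Back edge closes the cycle Dee → Kai → Cal → Lia → Dee; its vertices are {Cal, Dee, Kai, Lia}.

Cal, Dee, Kai, Lia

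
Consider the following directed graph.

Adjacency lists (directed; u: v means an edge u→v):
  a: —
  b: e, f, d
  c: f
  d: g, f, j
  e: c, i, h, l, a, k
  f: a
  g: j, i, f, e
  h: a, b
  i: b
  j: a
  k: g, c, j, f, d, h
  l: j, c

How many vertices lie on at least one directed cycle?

A vertex is on a directed cycle iff it belongs to a strongly connected component of size ≥ 2 (or has a self-loop).
The vertices on cycles are {b, d, e, g, h, i, k} — 7 in total.

7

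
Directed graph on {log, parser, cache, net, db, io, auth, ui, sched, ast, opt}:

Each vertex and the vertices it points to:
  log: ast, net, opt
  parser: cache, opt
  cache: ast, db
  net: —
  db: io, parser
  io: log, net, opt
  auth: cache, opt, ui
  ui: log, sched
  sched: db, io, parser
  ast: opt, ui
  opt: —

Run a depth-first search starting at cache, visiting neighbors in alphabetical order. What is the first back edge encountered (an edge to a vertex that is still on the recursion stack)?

DFS from cache (visiting neighbors in alphabetical order); mark gray on enter, black on exit:
cache gray
  ast gray
    opt gray
    opt black
    ui gray
      log gray
        log→ast: ast is gray → back edge
First back edge: log → ast.

log→ast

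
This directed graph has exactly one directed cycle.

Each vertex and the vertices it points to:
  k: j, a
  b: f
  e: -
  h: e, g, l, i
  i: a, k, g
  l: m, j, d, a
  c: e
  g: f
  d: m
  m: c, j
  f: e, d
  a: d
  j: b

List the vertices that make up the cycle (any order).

b, d, f, j, m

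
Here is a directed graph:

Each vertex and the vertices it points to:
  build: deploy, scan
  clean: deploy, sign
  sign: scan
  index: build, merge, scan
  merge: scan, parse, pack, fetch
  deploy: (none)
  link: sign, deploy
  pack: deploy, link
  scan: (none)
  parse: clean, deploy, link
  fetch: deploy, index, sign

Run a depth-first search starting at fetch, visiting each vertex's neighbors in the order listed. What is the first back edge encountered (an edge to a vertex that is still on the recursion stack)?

merge->fetch

DFS from fetch (visiting each vertex's neighbors in the order listed); mark gray on enter, black on exit:
fetch gray
  deploy gray
  deploy black
  index gray
    build gray
      build→deploy: deploy black — skip
      scan gray
      scan black
    build black
    merge gray
      merge→scan: scan black — skip
      parse gray
        clean gray
          clean→deploy: deploy black — skip
          sign gray
            sign→scan: scan black — skip
          sign black
        clean black
        parse→deploy: deploy black — skip
        link gray
          link→sign: sign black — skip
          link→deploy: deploy black — skip
        link black
      parse black
      pack gray
        pack→deploy: deploy black — skip
        pack→link: link black — skip
      pack black
      merge→fetch: fetch is gray → back edge
First back edge: merge → fetch.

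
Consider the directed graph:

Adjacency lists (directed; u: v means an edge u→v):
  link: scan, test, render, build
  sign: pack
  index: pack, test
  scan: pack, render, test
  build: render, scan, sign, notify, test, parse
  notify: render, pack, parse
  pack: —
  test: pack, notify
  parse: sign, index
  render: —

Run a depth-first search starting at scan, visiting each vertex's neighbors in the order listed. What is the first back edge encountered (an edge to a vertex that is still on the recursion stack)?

index→test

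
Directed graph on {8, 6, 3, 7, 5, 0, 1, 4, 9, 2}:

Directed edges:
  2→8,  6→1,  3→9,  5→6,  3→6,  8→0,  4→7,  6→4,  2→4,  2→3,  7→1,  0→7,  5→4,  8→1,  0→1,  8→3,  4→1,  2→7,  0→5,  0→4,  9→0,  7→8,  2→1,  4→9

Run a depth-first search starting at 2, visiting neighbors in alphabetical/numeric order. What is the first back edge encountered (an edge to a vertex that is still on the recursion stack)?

0→4

DFS from 2 (visiting neighbors in alphabetical/numeric order); mark gray on enter, black on exit:
2 gray
  1 gray
  1 black
  3 gray
    6 gray
      6→1: 1 black — skip
      4 gray
        4→1: 1 black — skip
        7 gray
          7→1: 1 black — skip
          8 gray
            0 gray
              0→1: 1 black — skip
              0→4: 4 is gray → back edge
First back edge: 0 → 4.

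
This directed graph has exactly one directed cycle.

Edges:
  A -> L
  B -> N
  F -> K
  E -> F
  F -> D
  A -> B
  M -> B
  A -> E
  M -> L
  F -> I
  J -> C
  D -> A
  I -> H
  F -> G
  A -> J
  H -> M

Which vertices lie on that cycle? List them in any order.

A, D, E, F

DFS with gray/black marking from A:
A gray
  J gray
    C gray
    C black
  J black
  L gray
  L black
  B gray
    N gray
    N black
  B black
  E gray
    F gray
      D gray
        D→A: A is gray → back edge
Back edge closes the cycle A → E → F → D → A; its vertices are {A, D, E, F}.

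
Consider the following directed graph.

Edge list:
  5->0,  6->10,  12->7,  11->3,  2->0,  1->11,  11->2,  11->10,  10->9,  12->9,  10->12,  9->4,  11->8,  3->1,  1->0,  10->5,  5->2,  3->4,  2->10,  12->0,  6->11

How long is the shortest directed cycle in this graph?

For each vertex v, BFS finds the shortest path from v back to v.
The shortest such closed walk is 11 → 3 → 1 → 11, length 3.

3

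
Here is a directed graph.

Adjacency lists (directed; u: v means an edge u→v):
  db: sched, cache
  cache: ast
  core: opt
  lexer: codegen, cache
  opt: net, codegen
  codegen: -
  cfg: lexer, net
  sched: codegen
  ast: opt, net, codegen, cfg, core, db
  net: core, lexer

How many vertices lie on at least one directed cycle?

8

A vertex is on a directed cycle iff it belongs to a strongly connected component of size ≥ 2 (or has a self-loop).
The vertices on cycles are {db, ast, cfg, net, opt, core, cache, lexer} — 8 in total.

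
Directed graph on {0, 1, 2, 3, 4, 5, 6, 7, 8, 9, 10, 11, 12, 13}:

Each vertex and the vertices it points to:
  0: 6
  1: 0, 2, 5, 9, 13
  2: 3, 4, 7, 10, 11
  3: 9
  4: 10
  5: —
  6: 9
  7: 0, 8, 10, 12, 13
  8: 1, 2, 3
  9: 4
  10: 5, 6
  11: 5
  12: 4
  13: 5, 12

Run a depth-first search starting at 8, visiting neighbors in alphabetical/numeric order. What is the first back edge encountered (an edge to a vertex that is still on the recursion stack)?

10→6

DFS from 8 (visiting neighbors in alphabetical/numeric order); mark gray on enter, black on exit:
8 gray
  1 gray
    0 gray
      6 gray
        9 gray
          4 gray
            10 gray
              5 gray
              5 black
              10→6: 6 is gray → back edge
First back edge: 10 → 6.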